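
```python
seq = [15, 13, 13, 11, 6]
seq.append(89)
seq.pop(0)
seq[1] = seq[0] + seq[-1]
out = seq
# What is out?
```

Trace:
`seq = [15, 13, 13, 11, 6]` → seq = [15, 13, 13, 11, 6]
`seq.append(89)` → seq = [15, 13, 13, 11, 6, 89]
`seq.pop(0)` → seq = [13, 13, 11, 6, 89]
`seq[1] = seq[0] + seq[-1]` → seq = [13, 102, 11, 6, 89]
`out = seq` → out = [13, 102, 11, 6, 89]
So out = [13, 102, 11, 6, 89]

Answer: [13, 102, 11, 6, 89]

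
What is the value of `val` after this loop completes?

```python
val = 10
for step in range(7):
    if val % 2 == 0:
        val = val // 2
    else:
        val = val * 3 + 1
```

Collatz-style transformation from 10
`val` takes the values: 10 → 5 → 16 → 8 → 4 → 2 → 1 → 4

Answer: 4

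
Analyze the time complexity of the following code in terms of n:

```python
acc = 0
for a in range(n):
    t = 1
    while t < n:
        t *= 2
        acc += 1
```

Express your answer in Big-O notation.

Each loop level contributes: n × log n. Multiplying the contributions gives O(n log n).

Answer: O(n log n)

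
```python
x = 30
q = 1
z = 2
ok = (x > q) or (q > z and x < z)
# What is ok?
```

Trace:
`x = 30` → x = 30
`q = 1` → q = 1
`z = 2` → z = 2
`ok = (x > q) or (q > z and x < z)` → ok = True
So ok = True

Answer: True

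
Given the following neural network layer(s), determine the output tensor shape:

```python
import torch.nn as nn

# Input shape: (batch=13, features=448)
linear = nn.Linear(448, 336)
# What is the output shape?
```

Input: (13, 448) -> Output: (13, 336)

Answer: (13, 336)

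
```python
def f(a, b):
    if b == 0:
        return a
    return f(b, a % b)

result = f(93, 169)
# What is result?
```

f(93, 169) -> f(169, 93) -> f(93, 76) -> f(76, 17) -> f(17, 8) -> f(8, 1) -> f(1, 0) -> 1

Answer: 1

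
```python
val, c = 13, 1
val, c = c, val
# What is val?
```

Trace:
`val, c = 13, 1` → val = 13; c = 1
`val, c = c, val` → val = 1; c = 13
So val = 1

Answer: 1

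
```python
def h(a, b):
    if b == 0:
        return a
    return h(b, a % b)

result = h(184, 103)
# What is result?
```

h(184, 103) -> h(103, 81) -> h(81, 22) -> h(22, 15) -> h(15, 7) -> h(7, 1) -> h(1, 0) -> 1

Answer: 1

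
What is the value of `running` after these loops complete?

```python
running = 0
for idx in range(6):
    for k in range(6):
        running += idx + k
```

Sum of all idx+k for idx,k in 6x6
`running` takes the values: 0 → 1 → 3 → 6 → 10 → 15 → 16 → 18 → 21 → 25 → 30 → 36 → 38 → 41 → 45 → 50 → 56 → 63 → 66 → 70 → 75 → 81 → 88 → 96 → 100 → 105 → 111 → 118 → 126 → 135 → 140 → 146 → 153 → 161 → 170 → 180

Answer: 180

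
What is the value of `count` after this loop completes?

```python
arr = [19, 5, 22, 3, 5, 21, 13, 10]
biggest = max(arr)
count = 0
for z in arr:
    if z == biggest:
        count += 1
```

Count of max value 22 in [19, 5, 22, 3, 5, 21, 13, 10]
`count` takes the values: 0 → 1

Answer: 1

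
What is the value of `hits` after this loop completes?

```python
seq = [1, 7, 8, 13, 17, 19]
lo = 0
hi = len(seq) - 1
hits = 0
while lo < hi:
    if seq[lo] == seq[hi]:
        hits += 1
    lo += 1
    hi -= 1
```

Count matching pairs from ends
`hits` takes the values: 0

Answer: 0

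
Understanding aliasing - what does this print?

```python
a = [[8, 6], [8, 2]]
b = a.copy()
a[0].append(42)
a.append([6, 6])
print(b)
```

Key concept: shallow copy with nested lists.
Step by step:
`a = [[8, 6], [8, 2]]` → a = [[8, 6], [8, 2]]
`b = a.copy()` → b = [[8, 6], [8, 2]]
`a[0].append(42)` → a = [[8, 6, 42], [8, 2]]; b = [[8, 6, 42], [8, 2]]
`a.append([6, 6])` → a = [[8, 6, 42], [8, 2], [6, 6]]
`print(b)` → prints [[8, 6, 42], [8, 2]]

Answer: [[8, 6, 42], [8, 2]]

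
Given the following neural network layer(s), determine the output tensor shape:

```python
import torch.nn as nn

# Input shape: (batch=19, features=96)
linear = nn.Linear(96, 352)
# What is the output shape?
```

Input: (19, 96) -> Output: (19, 352)

Answer: (19, 352)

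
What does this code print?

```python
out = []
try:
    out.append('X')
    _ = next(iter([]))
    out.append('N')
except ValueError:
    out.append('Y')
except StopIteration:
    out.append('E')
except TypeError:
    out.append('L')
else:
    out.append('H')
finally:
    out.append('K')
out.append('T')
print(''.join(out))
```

Execution trace: 'X' (try body) → 'E' (except StopIteration) → 'K' (finally) → 'T' (after the try/except). Output: XEKT

Answer: XEKT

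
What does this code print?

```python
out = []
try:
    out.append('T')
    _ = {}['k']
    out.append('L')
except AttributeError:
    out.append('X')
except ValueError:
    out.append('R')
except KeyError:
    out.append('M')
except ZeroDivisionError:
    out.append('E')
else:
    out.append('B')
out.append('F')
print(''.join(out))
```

Execution trace: 'T' (try body) → 'M' (except KeyError) → 'F' (after the try/except). Output: TMF

Answer: TMF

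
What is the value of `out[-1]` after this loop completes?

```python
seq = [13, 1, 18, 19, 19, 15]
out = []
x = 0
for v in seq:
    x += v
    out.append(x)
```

Cumulative sum ends at 85
`out` takes the values: [] → [13] → [13, 14] → [13, 14, 32] → [13, 14, 32, 51] → [13, 14, 32, 51, 70] → [13, 14, 32, 51, 70, 85]
So `out[-1]` = 85

Answer: 85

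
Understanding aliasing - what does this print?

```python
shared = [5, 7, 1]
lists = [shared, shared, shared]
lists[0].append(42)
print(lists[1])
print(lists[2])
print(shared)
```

Key concept: list of same reference.
Step by step:
`shared = [5, 7, 1]` → shared = [5, 7, 1]
`lists = [shared, shared, shared]` → lists = [[5, 7, 1], [5, 7, 1], [5, 7, 1]]
`lists[0].append(42)` → shared = [5, 7, 1, 42]; lists = [[5, 7, 1, 42], [5, 7, 1, 42], [5, 7, 1, 42]]
`print(lists[1])` → prints [5, 7, 1, 42]
`print(lists[2])` → prints [5, 7, 1, 42]
`print(shared)` → prints [5, 7, 1, 42]

Answer:
[5, 7, 1, 42]
[5, 7, 1, 42]
[5, 7, 1, 42]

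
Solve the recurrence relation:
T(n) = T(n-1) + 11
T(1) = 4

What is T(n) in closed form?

Unrolling: T(n) = T(1) + 11·(n-1) = 4 + 11(n-1) = 11n - 7.

Answer: T(n) = 11n - 7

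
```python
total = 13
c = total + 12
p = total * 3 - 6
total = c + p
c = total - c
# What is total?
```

Trace:
`total = 13` → total = 13
`c = total + 12` → c = 25
`p = total * 3 - 6` → p = 33
`total = c + p` → total = 58
`c = total - c` → c = 33
So total = 58

Answer: 58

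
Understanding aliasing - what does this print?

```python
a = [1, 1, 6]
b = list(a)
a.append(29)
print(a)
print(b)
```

Key concept: list() constructor creates copy.
Step by step:
`a = [1, 1, 6]` → a = [1, 1, 6]
`b = list(a)` → b = [1, 1, 6]
`a.append(29)` → a = [1, 1, 6, 29]
`print(a)` → prints [1, 1, 6, 29]
`print(b)` → prints [1, 1, 6]

Answer:
[1, 1, 6, 29]
[1, 1, 6]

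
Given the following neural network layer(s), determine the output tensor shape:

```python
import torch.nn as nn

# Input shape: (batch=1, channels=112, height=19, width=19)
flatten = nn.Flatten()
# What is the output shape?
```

Input: (1, 112, 19, 19) -> Output: (1, 40432)

Answer: (1, 40432)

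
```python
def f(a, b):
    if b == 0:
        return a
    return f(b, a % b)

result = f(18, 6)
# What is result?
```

f(18, 6) -> f(6, 0) -> 6

Answer: 6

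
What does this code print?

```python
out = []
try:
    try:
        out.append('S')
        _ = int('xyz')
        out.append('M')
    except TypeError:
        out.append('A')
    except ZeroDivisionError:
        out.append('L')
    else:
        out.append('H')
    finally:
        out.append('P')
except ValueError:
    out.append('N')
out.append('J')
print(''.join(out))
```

Execution trace: 'S' (try body) → 'P' (finally) → 'N' (outer except ValueError) → 'J' (after the try/except). Output: SPNJ

Answer: SPNJ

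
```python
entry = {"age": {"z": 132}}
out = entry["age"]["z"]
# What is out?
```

Trace:
`entry = {"age": {"z": 132}}` → entry = {'age': {'z': 132}}
`out = entry["age"]["z"]` → out = 132
So out = 132

Answer: 132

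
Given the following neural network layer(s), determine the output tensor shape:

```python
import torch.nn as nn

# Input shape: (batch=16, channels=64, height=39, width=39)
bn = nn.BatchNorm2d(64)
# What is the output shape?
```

Input: (16, 64, 39, 39) -> Output: (16, 64, 39, 39)

Answer: (16, 64, 39, 39)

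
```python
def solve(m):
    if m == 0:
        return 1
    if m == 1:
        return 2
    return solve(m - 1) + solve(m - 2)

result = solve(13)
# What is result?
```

Build up from base cases: solve(0)=1, solve(1)=2, solve(2)=3, solve(3)=5, solve(4)=8, solve(5)=13, solve(6)=21, ..., solve(13)=610

Answer: 610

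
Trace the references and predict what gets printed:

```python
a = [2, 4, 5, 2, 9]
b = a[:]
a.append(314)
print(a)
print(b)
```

Key concept: slice [:] creates copy.
Step by step:
`a = [2, 4, 5, 2, 9]` → a = [2, 4, 5, 2, 9]
`b = a[:]` → b = [2, 4, 5, 2, 9]
`a.append(314)` → a = [2, 4, 5, 2, 9, 314]
`print(a)` → prints [2, 4, 5, 2, 9, 314]
`print(b)` → prints [2, 4, 5, 2, 9]

Answer:
[2, 4, 5, 2, 9, 314]
[2, 4, 5, 2, 9]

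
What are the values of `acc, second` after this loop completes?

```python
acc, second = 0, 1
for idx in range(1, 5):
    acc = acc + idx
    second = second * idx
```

Sum and factorial of 1 to 4
`acc, second` takes the values: (0, 1) → (1, 1) → (3, 1) → (3, 2) → (6, 2) → (6, 6) → (10, 6) → (10, 24)

Answer: 10, 24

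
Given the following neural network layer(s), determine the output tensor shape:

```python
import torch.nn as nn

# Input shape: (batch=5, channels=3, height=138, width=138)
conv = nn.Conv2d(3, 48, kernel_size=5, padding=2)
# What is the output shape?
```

Input: (5, 3, 138, 138) -> Output: (5, 48, 138, 138)

Answer: (5, 48, 138, 138)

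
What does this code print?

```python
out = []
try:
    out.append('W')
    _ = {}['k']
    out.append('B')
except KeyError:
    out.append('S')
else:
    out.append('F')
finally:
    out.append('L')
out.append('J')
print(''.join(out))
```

Execution trace: 'W' (try body) → 'S' (except KeyError) → 'L' (finally) → 'J' (after the try/except). Output: WSLJ

Answer: WSLJ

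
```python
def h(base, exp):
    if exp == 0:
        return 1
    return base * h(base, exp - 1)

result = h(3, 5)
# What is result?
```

h(3, 5) = 3 * 3 * 3 * 3 * 3 = 243

Answer: 243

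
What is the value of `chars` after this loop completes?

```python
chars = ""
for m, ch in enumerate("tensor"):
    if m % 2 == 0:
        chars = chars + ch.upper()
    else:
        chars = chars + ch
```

Uppercase even positions in 'tensor'
`chars` takes the values: "" → "T" → "Te" → "TeN" → "TeNs" → "TeNsO" → "TeNsOr"

Answer: "TeNsOr"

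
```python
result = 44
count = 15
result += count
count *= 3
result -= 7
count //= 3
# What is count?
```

Trace:
`result = 44` → result = 44
`count = 15` → count = 15
`result += count` → result = 59
`count *= 3` → count = 45
`result -= 7` → result = 52
`count //= 3` → count = 15
So count = 15

Answer: 15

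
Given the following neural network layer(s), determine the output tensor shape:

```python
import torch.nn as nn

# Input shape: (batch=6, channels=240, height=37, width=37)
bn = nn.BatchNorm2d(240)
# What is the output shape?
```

Input: (6, 240, 37, 37) -> Output: (6, 240, 37, 37)

Answer: (6, 240, 37, 37)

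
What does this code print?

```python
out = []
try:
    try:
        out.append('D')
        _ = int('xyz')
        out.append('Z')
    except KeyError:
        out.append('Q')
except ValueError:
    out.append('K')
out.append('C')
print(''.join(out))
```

Execution trace: 'D' (try body) → 'K' (outer except ValueError) → 'C' (after the try/except). Output: DKC

Answer: DKC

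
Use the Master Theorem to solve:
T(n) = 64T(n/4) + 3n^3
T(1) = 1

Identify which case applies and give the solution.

a=64, b=4, f(n)=3n^3. log_4(64) = 3. Since c=3 = 3, Case 2 applies: T(n) = Θ(n^log_b(a) · log n) = O(n^3 log n).

Answer: O(n^3 log n) - Case 2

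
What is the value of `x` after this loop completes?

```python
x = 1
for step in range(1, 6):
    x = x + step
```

Start at 1, add 1 through 5
`x` takes the values: 1 → 2 → 4 → 7 → 11 → 16

Answer: 16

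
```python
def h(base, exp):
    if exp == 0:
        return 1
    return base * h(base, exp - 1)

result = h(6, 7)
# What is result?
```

h(6, 7) = 6 * 6 * 6 * 6 * 6 * 6 * 6 = 279936

Answer: 279936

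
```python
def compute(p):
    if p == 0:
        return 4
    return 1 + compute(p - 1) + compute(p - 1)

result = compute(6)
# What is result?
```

compute(p) = 1 + 2·compute(p-1), compute(0)=4. Closed form: (4+1)·2^6 - 1 = 319.

Answer: 319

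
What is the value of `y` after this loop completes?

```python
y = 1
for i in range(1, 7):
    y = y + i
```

Start at 1, add 1 through 6
`y` takes the values: 1 → 2 → 4 → 7 → 11 → 16 → 22

Answer: 22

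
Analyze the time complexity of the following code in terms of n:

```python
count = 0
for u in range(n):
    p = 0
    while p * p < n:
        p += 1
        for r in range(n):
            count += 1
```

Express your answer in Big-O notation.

Each loop level contributes: n × √n × n. Multiplying the contributions gives O(n^2√n).

Answer: O(n^2√n)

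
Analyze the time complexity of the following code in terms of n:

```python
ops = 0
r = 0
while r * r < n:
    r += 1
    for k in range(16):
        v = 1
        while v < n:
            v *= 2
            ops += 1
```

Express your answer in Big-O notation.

Each loop level contributes: √n × 1 × log n. Multiplying the contributions gives O(√n log n).

Answer: O(√n log n)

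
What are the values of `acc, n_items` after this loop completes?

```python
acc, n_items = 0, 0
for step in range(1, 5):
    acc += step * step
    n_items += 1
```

Sum of squares and count
`acc, n_items` takes the values: (0, 0) → (1, 0) → (1, 1) → (5, 1) → (5, 2) → (14, 2) → (14, 3) → (30, 3) → (30, 4)

Answer: 30, 4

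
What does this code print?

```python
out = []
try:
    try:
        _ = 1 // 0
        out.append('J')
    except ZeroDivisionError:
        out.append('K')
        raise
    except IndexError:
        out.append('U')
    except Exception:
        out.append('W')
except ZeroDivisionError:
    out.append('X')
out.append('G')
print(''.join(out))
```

Execution trace: 'K' (inner except ZeroDivisionError) → 'X' (outer except ZeroDivisionError) → 'G' (after the try/except). Output: KXG

Answer: KXG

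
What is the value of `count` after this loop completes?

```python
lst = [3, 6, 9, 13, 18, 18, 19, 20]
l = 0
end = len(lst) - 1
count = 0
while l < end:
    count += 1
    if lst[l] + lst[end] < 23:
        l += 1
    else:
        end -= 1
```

Steps to find pair summing to 23
`count` takes the values: 0 → 1 → 2 → 3 → 4 → 5 → 6 → 7

Answer: 7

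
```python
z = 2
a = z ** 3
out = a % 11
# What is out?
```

Trace:
`z = 2` → z = 2
`a = z ** 3` → a = 8
`out = a % 11` → out = 8
So out = 8

Answer: 8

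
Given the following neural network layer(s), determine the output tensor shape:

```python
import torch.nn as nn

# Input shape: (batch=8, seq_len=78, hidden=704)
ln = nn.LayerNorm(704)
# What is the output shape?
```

Input: (8, 78, 704) -> Output: (8, 78, 704)

Answer: (8, 78, 704)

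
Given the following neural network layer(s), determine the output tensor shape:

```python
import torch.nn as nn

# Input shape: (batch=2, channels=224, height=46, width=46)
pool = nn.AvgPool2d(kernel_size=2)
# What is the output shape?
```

Input: (2, 224, 46, 46) -> Output: (2, 224, 23, 23)

Answer: (2, 224, 23, 23)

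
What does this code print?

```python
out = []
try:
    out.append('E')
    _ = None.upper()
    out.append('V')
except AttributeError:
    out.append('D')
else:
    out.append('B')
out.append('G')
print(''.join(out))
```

Execution trace: 'E' (try body) → 'D' (except AttributeError) → 'G' (after the try/except). Output: EDG

Answer: EDG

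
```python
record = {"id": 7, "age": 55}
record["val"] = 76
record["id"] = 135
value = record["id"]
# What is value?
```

Trace:
`record = {"id": 7, "age": 55}` → record = {'id': 7, 'age': 55}
`record["val"] = 76` → record = {'id': 7, 'age': 55, 'val': 76}
`record["id"] = 135` → record = {'id': 135, 'age': 55, 'val': 76}
`value = record["id"]` → value = 135
So value = 135

Answer: 135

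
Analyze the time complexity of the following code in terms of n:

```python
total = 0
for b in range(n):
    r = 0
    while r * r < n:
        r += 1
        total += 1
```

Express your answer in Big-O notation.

Each loop level contributes: n × √n. Multiplying the contributions gives O(n√n).

Answer: O(n√n)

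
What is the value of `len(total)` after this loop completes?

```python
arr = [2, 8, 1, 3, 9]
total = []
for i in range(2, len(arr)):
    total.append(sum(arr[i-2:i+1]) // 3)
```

Number of 3-element averages
`total` takes the values: [] → [3] → [3, 4] → [3, 4, 4]
So `len(total)` = 3

Answer: 3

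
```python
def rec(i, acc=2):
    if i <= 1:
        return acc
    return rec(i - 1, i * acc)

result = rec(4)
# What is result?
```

Accumulator trace (n, acc): (4, 2) -> (3, 8) -> (2, 24) -> (1, 48) -> return 48

Answer: 48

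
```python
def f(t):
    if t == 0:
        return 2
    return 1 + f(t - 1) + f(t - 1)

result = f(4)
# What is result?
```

f(t) = 1 + 2·f(t-1), f(0)=2. Closed form: (2+1)·2^4 - 1 = 47.

Answer: 47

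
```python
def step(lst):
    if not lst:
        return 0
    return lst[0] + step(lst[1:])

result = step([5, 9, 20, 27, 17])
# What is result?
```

5 + 9 + 20 + 27 + 17 + 0 = 78

Answer: 78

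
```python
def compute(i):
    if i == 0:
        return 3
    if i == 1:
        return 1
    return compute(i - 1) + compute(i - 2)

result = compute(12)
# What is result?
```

Build up from base cases: compute(0)=3, compute(1)=1, compute(2)=4, compute(3)=5, compute(4)=9, compute(5)=14, compute(6)=23, ..., compute(12)=411

Answer: 411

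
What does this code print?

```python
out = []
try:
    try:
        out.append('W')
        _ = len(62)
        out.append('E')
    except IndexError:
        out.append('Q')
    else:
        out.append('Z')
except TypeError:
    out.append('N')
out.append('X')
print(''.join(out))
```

Execution trace: 'W' (try body) → 'N' (outer except TypeError) → 'X' (after the try/except). Output: WNX

Answer: WNX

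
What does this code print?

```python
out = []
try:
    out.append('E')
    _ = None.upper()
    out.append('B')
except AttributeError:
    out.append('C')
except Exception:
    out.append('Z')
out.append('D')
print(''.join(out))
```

Execution trace: 'E' (try body) → 'C' (except AttributeError) → 'D' (after the try/except). Output: ECD

Answer: ECD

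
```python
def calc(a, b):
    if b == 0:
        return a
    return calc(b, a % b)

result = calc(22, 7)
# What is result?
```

calc(22, 7) -> calc(7, 1) -> calc(1, 0) -> 1

Answer: 1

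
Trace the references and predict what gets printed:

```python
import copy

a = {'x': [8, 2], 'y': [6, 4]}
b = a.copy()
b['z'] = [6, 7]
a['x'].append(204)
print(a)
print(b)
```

Key concept: shallow copy of dict with mutable values.
Step by step:
`a = {'x': [8, 2], 'y': [6, 4]}` → a = {'x': [8, 2], 'y': [6, 4]}
`b = a.copy()` → b = {'x': [8, 2], 'y': [6, 4]}
`b['z'] = [6, 7]` → b = {'x': [8, 2], 'y': [6, 4], 'z': [6, 7]}
`a['x'].append(204)` → a = {'x': [8, 2, 204], 'y': [6, 4]}; b = {'x': [8, 2, 204], 'y': [6, 4], 'z': [6, 7]}
`print(a)` → prints {'x': [8, 2, 204], 'y': [6, 4]}
`print(b)` → prints {'x': [8, 2, 204], 'y': [6, 4], 'z': [6, 7]}

Answer:
{'x': [8, 2, 204], 'y': [6, 4]}
{'x': [8, 2, 204], 'y': [6, 4], 'z': [6, 7]}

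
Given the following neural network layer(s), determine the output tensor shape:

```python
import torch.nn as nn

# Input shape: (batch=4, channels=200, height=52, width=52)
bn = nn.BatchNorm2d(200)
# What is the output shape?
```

Input: (4, 200, 52, 52) -> Output: (4, 200, 52, 52)

Answer: (4, 200, 52, 52)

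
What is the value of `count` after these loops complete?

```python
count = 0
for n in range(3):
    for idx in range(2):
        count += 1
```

3 * 2 = 6
`count` takes the values: 0 → 1 → 2 → 3 → 4 → 5 → 6

Answer: 6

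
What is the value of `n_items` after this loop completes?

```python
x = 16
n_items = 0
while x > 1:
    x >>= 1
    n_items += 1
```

Count right shifts until 1
`n_items` takes the values: 0 → 1 → 2 → 3 → 4

Answer: 4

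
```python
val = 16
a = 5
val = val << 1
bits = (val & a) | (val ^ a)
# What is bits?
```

Trace:
`val = 16` → val = 16
`a = 5` → a = 5
`val = val << 1` → val = 32
`bits = (val & a) | (val ^ a)` → bits = 37
So bits = 37

Answer: 37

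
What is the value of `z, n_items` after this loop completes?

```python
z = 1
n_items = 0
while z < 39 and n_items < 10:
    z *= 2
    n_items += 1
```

Double until >= 39 or 10 iterations
`z, n_items` takes the values: (1, 0) → (2, 0) → (2, 1) → (4, 1) → (4, 2) → (8, 2) → (8, 3) → (16, 3) → (16, 4) → (32, 4) → (32, 5) → (64, 5) → (64, 6)

Answer: 64, 6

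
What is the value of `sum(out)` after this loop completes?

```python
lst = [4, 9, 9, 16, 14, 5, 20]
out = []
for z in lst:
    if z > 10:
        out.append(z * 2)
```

Sum of doubled values > 10
`out` takes the values: [] → [32] → [32, 28] → [32, 28, 40]
So `sum(out)` = 100

Answer: 100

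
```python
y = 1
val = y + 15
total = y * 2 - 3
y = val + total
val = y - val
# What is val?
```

Trace:
`y = 1` → y = 1
`val = y + 15` → val = 16
`total = y * 2 - 3` → total = -1
`y = val + total` → y = 15
`val = y - val` → val = -1
So val = -1

Answer: -1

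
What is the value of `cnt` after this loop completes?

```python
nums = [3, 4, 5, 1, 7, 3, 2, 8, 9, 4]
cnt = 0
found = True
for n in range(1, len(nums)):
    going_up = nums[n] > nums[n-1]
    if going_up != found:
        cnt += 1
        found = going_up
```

Count direction changes in [3, 4, 5, 1, 7, 3, 2, 8, 9, 4]
`cnt` takes the values: 0 → 1 → 2 → 3 → 4 → 5

Answer: 5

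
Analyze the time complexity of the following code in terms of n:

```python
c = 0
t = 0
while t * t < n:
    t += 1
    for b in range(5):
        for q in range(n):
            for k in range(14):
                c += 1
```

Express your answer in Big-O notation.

Each loop level contributes: √n × 1 × n × 1. Multiplying the contributions gives O(n√n).

Answer: O(n√n)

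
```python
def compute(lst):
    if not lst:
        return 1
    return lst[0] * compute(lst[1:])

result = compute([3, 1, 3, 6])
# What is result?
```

Product over [3, 1, 3, 6] = 3 * 1 * 3 * 6 = 54

Answer: 54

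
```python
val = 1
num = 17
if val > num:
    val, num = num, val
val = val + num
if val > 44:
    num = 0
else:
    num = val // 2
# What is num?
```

Trace:
`val = 1` → val = 1
`num = 17` → num = 17
`if val > num: ...` → val > num is False → no variable changes
`val = val + num` → val = 18
`if val > 44: ...` → val > 44 is False, take else branch → num = 9
So num = 9

Answer: 9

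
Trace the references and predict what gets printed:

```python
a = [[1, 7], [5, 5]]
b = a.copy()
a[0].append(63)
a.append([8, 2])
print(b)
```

Key concept: shallow copy with nested lists.
Step by step:
`a = [[1, 7], [5, 5]]` → a = [[1, 7], [5, 5]]
`b = a.copy()` → b = [[1, 7], [5, 5]]
`a[0].append(63)` → a = [[1, 7, 63], [5, 5]]; b = [[1, 7, 63], [5, 5]]
`a.append([8, 2])` → a = [[1, 7, 63], [5, 5], [8, 2]]
`print(b)` → prints [[1, 7, 63], [5, 5]]

Answer: [[1, 7, 63], [5, 5]]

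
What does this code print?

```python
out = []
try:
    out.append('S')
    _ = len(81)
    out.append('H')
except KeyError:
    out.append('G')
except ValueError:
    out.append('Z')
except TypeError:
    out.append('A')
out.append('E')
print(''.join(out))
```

Execution trace: 'S' (try body) → 'A' (except TypeError) → 'E' (after the try/except). Output: SAE

Answer: SAE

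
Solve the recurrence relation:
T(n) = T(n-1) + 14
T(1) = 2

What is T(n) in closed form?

Unrolling: T(n) = T(1) + 14·(n-1) = 2 + 14(n-1) = 14n - 12.

Answer: T(n) = 14n - 12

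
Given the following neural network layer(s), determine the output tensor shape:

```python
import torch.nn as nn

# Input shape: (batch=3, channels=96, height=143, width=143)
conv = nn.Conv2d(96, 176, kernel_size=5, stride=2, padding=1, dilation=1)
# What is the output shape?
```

Input: (3, 96, 143, 143) -> Output: (3, 176, 71, 71)

Answer: (3, 176, 71, 71)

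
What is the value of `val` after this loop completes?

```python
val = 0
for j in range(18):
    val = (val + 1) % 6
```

Increment mod 6, 18 times = 0
`val` takes the values: 0 → 1 → 2 → 3 → 4 → 5 → 0 → 1 → 2 → 3 → 4 → 5 → 0 → 1 → 2 → 3 → 4 → 5 → 0

Answer: 0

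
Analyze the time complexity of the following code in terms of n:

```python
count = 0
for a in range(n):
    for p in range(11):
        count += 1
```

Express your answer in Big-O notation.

Each loop level contributes: n × 1. Multiplying the contributions gives O(n).

Answer: O(n)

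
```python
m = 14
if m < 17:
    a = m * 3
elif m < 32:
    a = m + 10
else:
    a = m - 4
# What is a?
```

Trace:
`m = 14` → m = 14
`if m < 17: ...` → m < 17 is True → a = 42
So a = 42

Answer: 42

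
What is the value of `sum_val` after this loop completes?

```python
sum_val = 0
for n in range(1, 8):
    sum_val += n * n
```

Sum of squares 1² to 7² = 140
`sum_val` takes the values: 0 → 1 → 5 → 14 → 30 → 55 → 91 → 140

Answer: 140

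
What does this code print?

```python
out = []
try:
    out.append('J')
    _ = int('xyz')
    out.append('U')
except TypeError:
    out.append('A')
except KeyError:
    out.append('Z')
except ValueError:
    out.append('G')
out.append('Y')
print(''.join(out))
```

Execution trace: 'J' (try body) → 'G' (except ValueError) → 'Y' (after the try/except). Output: JGY

Answer: JGY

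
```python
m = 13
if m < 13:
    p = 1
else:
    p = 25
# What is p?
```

Trace:
`m = 13` → m = 13
`if m < 13: ...` → m < 13 is False, take else branch → p = 25
So p = 25

Answer: 25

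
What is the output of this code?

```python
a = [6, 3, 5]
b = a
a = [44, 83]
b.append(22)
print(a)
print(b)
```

Key concept: rebinding vs mutation: a is rebound to a new list, b still points at the original.
Step by step:
`a = [6, 3, 5]` → a = [6, 3, 5]
`b = a` → b = [6, 3, 5] (same object as a)
`a = [44, 83]` → a = [44, 83]
`b.append(22)` → b = [6, 3, 5, 22]
`print(a)` → prints [44, 83]
`print(b)` → prints [6, 3, 5, 22]

Answer:
[44, 83]
[6, 3, 5, 22]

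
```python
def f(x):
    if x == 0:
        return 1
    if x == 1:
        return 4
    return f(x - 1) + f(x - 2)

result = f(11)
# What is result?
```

Build up from base cases: f(0)=1, f(1)=4, f(2)=5, f(3)=9, f(4)=14, f(5)=23, f(6)=37, ..., f(11)=411

Answer: 411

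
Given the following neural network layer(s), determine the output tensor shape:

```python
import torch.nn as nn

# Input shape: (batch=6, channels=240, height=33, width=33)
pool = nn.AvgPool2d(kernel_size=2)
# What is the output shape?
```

Input: (6, 240, 33, 33) -> Output: (6, 240, 16, 16)

Answer: (6, 240, 16, 16)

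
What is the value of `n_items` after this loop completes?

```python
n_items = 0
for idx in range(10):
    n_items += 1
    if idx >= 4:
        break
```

Loop breaks when idx reaches 4, n_items is 5
`n_items` takes the values: 0 → 1 → 2 → 3 → 4 → 5

Answer: 5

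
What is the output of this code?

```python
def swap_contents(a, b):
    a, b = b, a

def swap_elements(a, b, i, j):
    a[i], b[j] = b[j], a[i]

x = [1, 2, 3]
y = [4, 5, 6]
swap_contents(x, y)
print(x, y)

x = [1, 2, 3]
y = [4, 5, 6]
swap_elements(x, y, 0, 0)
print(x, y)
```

Key concept: parameter rebinding vs mutation.
Step by step:
`x = [1, 2, 3]` → x = [1, 2, 3]
`y = [4, 5, 6]` → y = [4, 5, 6]
`swap_contents(x, y)` → no visible change to tracked variables
`print(x, y)` → prints [1, 2, 3] [4, 5, 6]
`x = [1, 2, 3]` → x = [1, 2, 3]
`y = [4, 5, 6]` → y = [4, 5, 6]
`swap_elements(x, y, 0, 0)` → x = [4, 2, 3]; y = [1, 5, 6]
`print(x, y)` → prints [4, 2, 3] [1, 5, 6]

Answer:
[1, 2, 3] [4, 5, 6]
[4, 2, 3] [1, 5, 6]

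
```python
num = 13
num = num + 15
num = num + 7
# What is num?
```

Trace:
`num = 13` → num = 13
`num = num + 15` → num = 28
`num = num + 7` → num = 35
So num = 35

Answer: 35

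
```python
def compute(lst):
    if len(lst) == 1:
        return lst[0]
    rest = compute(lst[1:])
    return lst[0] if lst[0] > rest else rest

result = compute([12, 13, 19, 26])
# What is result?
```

Recursive max over [12, 13, 19, 26] = 26

Answer: 26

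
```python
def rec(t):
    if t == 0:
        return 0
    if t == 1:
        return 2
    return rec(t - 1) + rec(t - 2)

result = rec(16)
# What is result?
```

Build up from base cases: rec(0)=0, rec(1)=2, rec(2)=2, rec(3)=4, rec(4)=6, rec(5)=10, rec(6)=16, ..., rec(16)=1974

Answer: 1974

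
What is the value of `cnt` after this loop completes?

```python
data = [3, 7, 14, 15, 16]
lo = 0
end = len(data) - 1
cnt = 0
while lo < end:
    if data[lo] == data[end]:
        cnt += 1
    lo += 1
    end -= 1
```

Count matching pairs from ends
`cnt` takes the values: 0

Answer: 0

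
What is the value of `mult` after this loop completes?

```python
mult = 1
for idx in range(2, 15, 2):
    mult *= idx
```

Product of even numbers 2 to 14
`mult` takes the values: 1 → 2 → 8 → 48 → 384 → 3840 → 46080 → 645120

Answer: 645120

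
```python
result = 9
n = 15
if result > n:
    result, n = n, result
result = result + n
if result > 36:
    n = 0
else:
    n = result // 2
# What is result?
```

Trace:
`result = 9` → result = 9
`n = 15` → n = 15
`if result > n: ...` → result > n is False → no variable changes
`result = result + n` → result = 24
`if result > 36: ...` → result > 36 is False, take else branch → n = 12
So result = 24

Answer: 24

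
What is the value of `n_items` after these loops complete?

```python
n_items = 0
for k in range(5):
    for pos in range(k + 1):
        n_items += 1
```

Triangle: 1 + 2 + ... + 5
`n_items` takes the values: 0 → 1 → 2 → 3 → 4 → 5 → 6 → 7 → 8 → 9 → 10 → 11 → 12 → 13 → 14 → 15

Answer: 15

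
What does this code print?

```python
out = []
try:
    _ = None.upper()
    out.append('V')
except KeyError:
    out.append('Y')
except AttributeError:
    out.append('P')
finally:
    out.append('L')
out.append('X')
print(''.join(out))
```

Execution trace: 'P' (except AttributeError) → 'L' (finally) → 'X' (after the try/except). Output: PLX

Answer: PLX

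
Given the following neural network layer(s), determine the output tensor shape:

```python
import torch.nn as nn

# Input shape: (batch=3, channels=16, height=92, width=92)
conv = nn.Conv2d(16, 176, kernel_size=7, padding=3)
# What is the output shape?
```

Input: (3, 16, 92, 92) -> Output: (3, 176, 92, 92)

Answer: (3, 176, 92, 92)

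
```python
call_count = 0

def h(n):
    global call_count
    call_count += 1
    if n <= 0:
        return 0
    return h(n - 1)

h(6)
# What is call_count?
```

Linear recursion stepping by 1: 7 calls from n=6 down to ≤0.

Answer: 7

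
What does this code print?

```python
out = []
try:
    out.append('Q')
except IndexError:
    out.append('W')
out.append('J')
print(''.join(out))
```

Execution trace: 'Q' (try body, no exception) → 'J' (after the try/except). Output: QJ

Answer: QJ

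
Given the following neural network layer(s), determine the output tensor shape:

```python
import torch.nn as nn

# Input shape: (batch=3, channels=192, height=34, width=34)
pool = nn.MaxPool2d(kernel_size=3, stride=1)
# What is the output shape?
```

Input: (3, 192, 34, 34) -> Output: (3, 192, 32, 32)

Answer: (3, 192, 32, 32)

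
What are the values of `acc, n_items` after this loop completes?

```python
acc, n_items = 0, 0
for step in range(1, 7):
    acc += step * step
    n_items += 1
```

Sum of squares and count
`acc, n_items` takes the values: (0, 0) → (1, 0) → (1, 1) → (5, 1) → (5, 2) → (14, 2) → (14, 3) → (30, 3) → (30, 4) → (55, 4) → (55, 5) → (91, 5) → (91, 6)

Answer: 91, 6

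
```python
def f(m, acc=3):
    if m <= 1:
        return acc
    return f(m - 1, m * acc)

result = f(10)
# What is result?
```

Accumulator trace (n, acc): (10, 3) -> (9, 30) -> (8, 270) -> (7, 2160) -> (6, 15120) -> (5, 90720) -> (4, 453600) -> (3, 1814400) -> (2, 5443200) -> (1, 10886400) -> return 10886400

Answer: 10886400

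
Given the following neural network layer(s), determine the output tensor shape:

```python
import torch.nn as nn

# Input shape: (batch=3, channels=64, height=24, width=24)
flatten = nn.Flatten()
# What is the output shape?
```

Input: (3, 64, 24, 24) -> Output: (3, 36864)

Answer: (3, 36864)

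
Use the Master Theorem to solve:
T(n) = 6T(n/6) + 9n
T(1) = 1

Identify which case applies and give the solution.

a=6, b=6, f(n)=9n. log_6(6) = 1. Since c=1 = 1, Case 2 applies: T(n) = Θ(n^log_b(a) · log n) = O(n log n).

Answer: O(n log n) - Case 2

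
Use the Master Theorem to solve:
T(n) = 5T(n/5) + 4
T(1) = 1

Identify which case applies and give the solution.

a=5, b=5, f(n)=4. log_5(5) = 1. Since c=0 < 1, Case 1 applies: T(n) = Θ(n^log_b(a)) = O(n).

Answer: O(n) - Case 1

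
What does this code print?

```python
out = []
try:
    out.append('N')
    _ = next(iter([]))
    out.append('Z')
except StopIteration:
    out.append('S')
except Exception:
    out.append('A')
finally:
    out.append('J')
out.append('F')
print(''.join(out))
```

Execution trace: 'N' (try body) → 'S' (except StopIteration) → 'J' (finally) → 'F' (after the try/except). Output: NSJF

Answer: NSJF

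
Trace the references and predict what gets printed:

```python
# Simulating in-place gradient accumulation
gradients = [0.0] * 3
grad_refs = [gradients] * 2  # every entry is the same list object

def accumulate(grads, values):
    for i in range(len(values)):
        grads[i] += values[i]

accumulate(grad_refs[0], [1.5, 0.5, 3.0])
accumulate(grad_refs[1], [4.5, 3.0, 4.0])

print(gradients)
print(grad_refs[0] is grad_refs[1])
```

Key concept: gradient accumulation aliasing.
Step by step:
`gradients = [0.0] * 3` → gradients = [0.0, 0.0, 0.0]
`grad_refs = [gradients] * 2` → grad_refs = [[0.0, 0.0, 0.0], [0.0, 0.0, 0.0]]
`accumulate(grad_refs[0], [1.5, 0.5, 3.0])` → gradients = [1.5, 0.5, 3.0]; grad_refs = [[1.5, 0.5, 3.0], [1.5, 0.5, 3.0]]
`accumulate(grad_refs[1], [4.5, 3.0, 4.0])` → gradients = [6.0, 3.5, 7.0]; grad_refs = [[6.0, 3.5, 7.0], [6.0, 3.5, 7.0]]
`print(gradients)` → prints [6.0, 3.5, 7.0]
`print(grad_refs[0] is grad_refs[1])` → prints True

Answer:
[6.0, 3.5, 7.0]
True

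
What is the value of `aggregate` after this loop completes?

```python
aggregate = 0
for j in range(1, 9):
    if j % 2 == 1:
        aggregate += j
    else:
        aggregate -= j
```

Add odd, subtract even
`aggregate` takes the values: 0 → 1 → -1 → 2 → -2 → 3 → -3 → 4 → -4

Answer: -4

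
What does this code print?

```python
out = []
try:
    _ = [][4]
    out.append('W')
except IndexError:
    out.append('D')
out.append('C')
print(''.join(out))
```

Execution trace: 'D' (except IndexError) → 'C' (after the try/except). Output: DC

Answer: DC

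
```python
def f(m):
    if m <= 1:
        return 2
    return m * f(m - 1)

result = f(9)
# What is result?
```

f(9) = 9 * 8 * 7 * 6 * 5 * 4 * 3 * 2 * 2 = 725760

Answer: 725760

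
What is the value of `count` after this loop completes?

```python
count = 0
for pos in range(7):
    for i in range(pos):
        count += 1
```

Triangle number: 0+1+2+...+6
`count` takes the values: 0 → 1 → 2 → 3 → 4 → 5 → 6 → 7 → 8 → 9 → 10 → 11 → 12 → 13 → 14 → 15 → 16 → 17 → 18 → 19 → 20 → 21

Answer: 21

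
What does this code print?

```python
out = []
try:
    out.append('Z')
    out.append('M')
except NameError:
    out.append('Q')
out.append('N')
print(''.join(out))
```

Execution trace: 'Z' (try body) → 'M' (try body, no exception) → 'N' (after the try/except). Output: ZMN

Answer: ZMN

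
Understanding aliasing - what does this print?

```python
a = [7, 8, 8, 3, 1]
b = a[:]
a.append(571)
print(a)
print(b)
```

Key concept: slice [:] creates copy.
Step by step:
`a = [7, 8, 8, 3, 1]` → a = [7, 8, 8, 3, 1]
`b = a[:]` → b = [7, 8, 8, 3, 1]
`a.append(571)` → a = [7, 8, 8, 3, 1, 571]
`print(a)` → prints [7, 8, 8, 3, 1, 571]
`print(b)` → prints [7, 8, 8, 3, 1]

Answer:
[7, 8, 8, 3, 1, 571]
[7, 8, 8, 3, 1]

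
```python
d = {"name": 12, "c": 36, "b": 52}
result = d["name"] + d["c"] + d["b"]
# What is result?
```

Trace:
`d = {"name": 12, "c": 36, "b": 52}` → d = {'name': 12, 'c': 36, 'b': 52}
`result = d["name"] + d["c"] + d["b"]` → result = 100
So result = 100

Answer: 100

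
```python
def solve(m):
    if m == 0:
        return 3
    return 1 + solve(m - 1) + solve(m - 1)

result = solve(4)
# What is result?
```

solve(m) = 1 + 2·solve(m-1), solve(0)=3. Closed form: (3+1)·2^4 - 1 = 63.

Answer: 63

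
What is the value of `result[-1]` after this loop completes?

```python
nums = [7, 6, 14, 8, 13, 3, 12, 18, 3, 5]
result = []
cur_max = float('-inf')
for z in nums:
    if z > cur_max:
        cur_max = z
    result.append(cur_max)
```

Running max ends at 18
`result` takes the values: [] → [7] → [7, 7] → [7, 7, 14] → [7, 7, 14, 14] → [7, 7, 14, 14, 14] → [7, 7, 14, 14, 14, 14] → [7, 7, 14, 14, 14, 14, 14] → [7, 7, 14, 14, 14, 14, 14, 18] → [7, 7, 14, 14, 14, 14, 14, 18, 18] → [7, 7, 14, 14, 14, 14, 14, 18, 18, 18]
So `result[-1]` = 18

Answer: 18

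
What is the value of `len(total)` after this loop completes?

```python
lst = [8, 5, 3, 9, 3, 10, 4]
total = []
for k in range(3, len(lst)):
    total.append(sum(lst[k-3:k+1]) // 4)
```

Number of 4-element averages
`total` takes the values: [] → [6] → [6, 5] → [6, 5, 6] → [6, 5, 6, 6]
So `len(total)` = 4

Answer: 4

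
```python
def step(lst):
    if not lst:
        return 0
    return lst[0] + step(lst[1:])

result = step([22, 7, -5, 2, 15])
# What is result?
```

22 + 7 + (-5) + 2 + 15 + 0 = 41

Answer: 41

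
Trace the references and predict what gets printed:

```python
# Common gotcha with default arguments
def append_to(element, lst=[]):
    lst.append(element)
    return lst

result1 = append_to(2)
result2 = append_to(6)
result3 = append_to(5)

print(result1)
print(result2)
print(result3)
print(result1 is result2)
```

Key concept: mutable default argument gotcha.
Step by step:
`result1 = append_to(2)` → result1 = [2]
`result2 = append_to(6)` → result1 = [2, 6] (same object as result2); result2 = [2, 6] (same object as result1)
`result3 = append_to(5)` → result1 = [2, 6, 5] (same object as result2, result3); result2 = [2, 6, 5] (same object as result1, result3); result3 = [2, 6, 5] (same object as result1, result2)
`print(result1)` → prints [2, 6, 5]
`print(result2)` → prints [2, 6, 5]
`print(result3)` → prints [2, 6, 5]
`print(result1 is result2)` → prints True

Answer:
[2, 6, 5]
[2, 6, 5]
[2, 6, 5]
True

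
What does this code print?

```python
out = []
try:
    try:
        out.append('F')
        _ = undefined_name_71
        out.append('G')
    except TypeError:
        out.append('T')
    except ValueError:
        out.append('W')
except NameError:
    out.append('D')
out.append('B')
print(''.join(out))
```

Execution trace: 'F' (try body) → 'D' (outer except NameError) → 'B' (after the try/except). Output: FDB

Answer: FDB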